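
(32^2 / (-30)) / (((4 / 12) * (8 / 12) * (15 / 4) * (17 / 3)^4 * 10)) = -41472 / 10440125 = -0.00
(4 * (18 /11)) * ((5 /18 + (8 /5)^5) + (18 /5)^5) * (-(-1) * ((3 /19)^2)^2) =11216126052 /4479784375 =2.50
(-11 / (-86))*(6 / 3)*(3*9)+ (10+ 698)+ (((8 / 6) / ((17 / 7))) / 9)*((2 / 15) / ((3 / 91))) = 635174483 / 888165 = 715.15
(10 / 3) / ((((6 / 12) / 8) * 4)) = 40 / 3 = 13.33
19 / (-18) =-19 / 18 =-1.06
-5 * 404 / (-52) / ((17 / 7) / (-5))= -17675 / 221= -79.98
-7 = -7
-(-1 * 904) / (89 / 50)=45200 / 89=507.87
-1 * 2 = -2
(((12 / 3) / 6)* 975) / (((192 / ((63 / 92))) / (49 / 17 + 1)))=225225 / 25024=9.00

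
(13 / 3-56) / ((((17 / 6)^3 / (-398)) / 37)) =33450.47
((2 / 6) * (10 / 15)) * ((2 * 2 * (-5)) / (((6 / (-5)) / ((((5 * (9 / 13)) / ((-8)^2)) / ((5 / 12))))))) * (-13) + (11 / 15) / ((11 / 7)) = -347 / 60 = -5.78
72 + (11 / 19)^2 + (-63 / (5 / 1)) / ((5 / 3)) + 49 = 1026821 / 9025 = 113.78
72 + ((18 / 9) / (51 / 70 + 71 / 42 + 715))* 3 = 5424318 / 75329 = 72.01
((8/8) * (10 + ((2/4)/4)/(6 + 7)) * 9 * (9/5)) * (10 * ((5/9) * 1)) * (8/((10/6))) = 56214/13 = 4324.15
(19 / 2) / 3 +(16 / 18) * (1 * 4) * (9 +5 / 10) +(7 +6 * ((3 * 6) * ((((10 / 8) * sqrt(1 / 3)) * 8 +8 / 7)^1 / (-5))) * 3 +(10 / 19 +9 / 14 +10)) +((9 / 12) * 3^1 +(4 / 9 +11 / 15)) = -216 * sqrt(3)- 371447 / 23940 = -389.64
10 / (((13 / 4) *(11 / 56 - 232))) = -2240 / 168753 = -0.01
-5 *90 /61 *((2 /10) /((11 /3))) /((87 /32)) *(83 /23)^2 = -1.93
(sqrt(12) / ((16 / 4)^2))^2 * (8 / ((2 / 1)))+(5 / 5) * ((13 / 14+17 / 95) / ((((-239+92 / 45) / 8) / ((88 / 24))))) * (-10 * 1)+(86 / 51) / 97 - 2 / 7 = 144826676075 / 112251704208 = 1.29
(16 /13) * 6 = 96 /13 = 7.38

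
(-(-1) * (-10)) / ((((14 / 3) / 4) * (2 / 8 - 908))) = 240 / 25417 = 0.01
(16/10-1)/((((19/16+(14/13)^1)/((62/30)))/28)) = 180544/11775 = 15.33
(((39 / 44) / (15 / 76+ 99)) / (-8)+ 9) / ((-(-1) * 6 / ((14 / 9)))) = 1990049 / 852984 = 2.33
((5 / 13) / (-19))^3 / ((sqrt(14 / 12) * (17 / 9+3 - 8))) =1125 * sqrt(42) / 2953567708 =0.00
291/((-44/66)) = -873/2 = -436.50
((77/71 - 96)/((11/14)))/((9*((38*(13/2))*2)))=-47173/1736163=-0.03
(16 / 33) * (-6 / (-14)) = 16 / 77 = 0.21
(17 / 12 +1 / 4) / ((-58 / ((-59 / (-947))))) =-295 / 164778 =-0.00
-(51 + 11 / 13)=-674 / 13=-51.85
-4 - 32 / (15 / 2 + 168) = -1468 / 351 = -4.18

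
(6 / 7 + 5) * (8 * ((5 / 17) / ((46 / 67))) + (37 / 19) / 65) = 9777721 / 482885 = 20.25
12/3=4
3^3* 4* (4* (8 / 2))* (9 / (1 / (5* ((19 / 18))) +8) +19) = 13510368 / 389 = 34731.02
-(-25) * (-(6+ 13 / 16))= -2725 / 16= -170.31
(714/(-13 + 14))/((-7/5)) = -510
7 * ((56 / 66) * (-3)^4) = 5292 / 11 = 481.09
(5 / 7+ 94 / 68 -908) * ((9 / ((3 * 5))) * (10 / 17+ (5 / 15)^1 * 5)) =-4958915 / 4046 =-1225.63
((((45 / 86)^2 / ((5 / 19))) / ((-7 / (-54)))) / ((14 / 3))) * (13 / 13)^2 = 623295 / 362404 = 1.72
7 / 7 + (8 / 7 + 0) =15 / 7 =2.14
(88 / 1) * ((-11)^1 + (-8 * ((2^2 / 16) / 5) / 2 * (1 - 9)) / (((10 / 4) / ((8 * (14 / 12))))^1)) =-33176 / 75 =-442.35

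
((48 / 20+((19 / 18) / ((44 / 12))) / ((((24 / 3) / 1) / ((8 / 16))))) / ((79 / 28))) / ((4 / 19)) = 1698011 / 417120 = 4.07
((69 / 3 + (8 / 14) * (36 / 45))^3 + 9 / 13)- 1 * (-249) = 7333211843 / 557375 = 13156.69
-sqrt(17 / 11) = -sqrt(187) / 11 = -1.24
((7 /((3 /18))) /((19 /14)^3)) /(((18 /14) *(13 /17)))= 4571504 /267501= 17.09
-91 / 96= -0.95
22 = 22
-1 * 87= -87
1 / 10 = 0.10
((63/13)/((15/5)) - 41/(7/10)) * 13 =-5183/7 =-740.43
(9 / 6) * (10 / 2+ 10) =45 / 2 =22.50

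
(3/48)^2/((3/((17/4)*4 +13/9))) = 83/3456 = 0.02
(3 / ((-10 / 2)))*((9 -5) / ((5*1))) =-0.48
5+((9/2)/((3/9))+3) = 43/2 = 21.50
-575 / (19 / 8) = -4600 / 19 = -242.11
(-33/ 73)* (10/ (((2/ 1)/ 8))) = -1320/ 73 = -18.08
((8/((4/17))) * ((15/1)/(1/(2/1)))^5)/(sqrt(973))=826200000 * sqrt(973)/973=26486755.98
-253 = -253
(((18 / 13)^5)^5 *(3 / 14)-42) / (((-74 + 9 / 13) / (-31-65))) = 3269606810116206035141749254778560 / 3621023939167425690699312653231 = 902.95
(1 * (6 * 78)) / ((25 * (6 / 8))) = 624 / 25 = 24.96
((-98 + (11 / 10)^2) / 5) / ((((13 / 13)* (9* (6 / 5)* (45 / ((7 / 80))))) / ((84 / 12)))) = -474271 / 19440000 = -0.02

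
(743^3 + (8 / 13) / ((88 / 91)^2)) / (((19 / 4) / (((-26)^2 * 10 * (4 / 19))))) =5368073961087760 / 43681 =122892652665.64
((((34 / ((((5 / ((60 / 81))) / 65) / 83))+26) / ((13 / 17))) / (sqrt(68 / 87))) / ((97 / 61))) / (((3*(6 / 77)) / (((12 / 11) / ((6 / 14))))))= 168860566*sqrt(1479) / 23571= 275508.07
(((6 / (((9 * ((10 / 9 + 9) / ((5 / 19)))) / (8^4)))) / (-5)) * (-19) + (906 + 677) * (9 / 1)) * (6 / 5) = 17420.48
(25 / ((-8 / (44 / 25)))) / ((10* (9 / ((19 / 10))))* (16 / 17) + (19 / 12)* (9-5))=-10659 / 98674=-0.11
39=39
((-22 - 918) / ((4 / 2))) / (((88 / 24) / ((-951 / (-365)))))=-268182 / 803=-333.98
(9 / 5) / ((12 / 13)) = 39 / 20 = 1.95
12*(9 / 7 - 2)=-60 / 7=-8.57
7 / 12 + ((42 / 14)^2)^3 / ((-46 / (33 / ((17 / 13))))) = -1873709 / 4692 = -399.34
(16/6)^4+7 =4663/81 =57.57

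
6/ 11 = 0.55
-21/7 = -3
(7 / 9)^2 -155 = -12506 / 81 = -154.40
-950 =-950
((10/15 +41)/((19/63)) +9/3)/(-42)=-447/133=-3.36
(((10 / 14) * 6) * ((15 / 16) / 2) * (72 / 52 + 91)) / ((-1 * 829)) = -270225 / 1207024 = -0.22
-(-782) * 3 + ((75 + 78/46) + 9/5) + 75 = 287442/115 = 2499.50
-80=-80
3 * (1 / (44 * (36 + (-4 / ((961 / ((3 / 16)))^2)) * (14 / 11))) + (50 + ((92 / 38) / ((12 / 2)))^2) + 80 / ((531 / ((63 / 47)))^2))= 1629636318396642280523 / 10828732450863826827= 150.49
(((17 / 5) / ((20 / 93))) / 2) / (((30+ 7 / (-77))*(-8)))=-17391 / 526400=-0.03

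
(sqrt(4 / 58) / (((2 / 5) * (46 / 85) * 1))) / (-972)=-425 * sqrt(58) / 2593296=-0.00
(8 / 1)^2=64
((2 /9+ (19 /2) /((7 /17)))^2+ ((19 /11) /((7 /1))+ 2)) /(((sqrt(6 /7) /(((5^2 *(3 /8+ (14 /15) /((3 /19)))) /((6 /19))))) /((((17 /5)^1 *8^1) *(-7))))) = -69548948718211 *sqrt(42) /8083152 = -55761502.75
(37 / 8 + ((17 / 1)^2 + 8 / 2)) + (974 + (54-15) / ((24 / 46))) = 10771 / 8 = 1346.38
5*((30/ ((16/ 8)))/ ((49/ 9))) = 675/ 49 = 13.78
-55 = -55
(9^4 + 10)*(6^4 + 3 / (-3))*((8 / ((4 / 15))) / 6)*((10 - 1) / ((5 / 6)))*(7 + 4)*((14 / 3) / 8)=5897045385 / 2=2948522692.50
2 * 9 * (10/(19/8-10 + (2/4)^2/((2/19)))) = -240/7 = -34.29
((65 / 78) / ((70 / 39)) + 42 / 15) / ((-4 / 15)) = -1371 / 112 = -12.24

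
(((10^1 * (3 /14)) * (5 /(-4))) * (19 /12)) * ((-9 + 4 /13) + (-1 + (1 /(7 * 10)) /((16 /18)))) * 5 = 33460425 /163072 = 205.19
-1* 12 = -12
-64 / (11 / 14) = -896 / 11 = -81.45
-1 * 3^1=-3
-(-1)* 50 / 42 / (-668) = -25 / 14028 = -0.00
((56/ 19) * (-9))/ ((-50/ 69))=17388/ 475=36.61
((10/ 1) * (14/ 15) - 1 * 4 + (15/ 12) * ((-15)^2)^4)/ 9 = 38443359439/ 108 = 355957031.84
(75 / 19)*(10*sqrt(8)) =1500*sqrt(2) / 19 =111.65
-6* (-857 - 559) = 8496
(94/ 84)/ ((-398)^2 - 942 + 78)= 47/ 6616680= 0.00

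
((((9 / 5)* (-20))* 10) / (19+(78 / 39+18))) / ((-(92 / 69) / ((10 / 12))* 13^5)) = 75 / 4826809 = 0.00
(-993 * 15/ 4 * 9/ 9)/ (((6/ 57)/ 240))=-8490150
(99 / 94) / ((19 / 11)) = 1089 / 1786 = 0.61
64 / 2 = 32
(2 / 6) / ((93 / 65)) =0.23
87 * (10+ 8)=1566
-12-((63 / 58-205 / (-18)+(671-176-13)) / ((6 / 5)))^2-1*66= -104147616967 / 613089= -169873.57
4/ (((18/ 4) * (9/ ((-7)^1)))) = -56/ 81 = -0.69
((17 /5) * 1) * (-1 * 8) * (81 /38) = -5508 /95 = -57.98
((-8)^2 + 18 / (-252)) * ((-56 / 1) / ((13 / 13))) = -3580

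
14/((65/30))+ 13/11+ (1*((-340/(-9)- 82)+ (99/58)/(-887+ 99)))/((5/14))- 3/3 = -17232351083/147052620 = -117.18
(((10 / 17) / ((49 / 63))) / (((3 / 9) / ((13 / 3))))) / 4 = 585 / 238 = 2.46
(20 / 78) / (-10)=-1 / 39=-0.03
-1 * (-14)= 14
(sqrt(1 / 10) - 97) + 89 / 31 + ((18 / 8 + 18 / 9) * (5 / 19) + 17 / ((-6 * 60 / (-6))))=-1638491 / 17670 + sqrt(10) / 10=-92.41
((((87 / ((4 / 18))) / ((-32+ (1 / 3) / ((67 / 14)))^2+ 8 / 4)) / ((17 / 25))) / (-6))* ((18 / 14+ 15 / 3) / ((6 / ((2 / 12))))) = -322197975 / 19645246376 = -0.02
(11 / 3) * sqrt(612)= 22 * sqrt(17)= 90.71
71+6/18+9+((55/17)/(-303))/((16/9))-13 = 5548849/82416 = 67.33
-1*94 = -94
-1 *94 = -94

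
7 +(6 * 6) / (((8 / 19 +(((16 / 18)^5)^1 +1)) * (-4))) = 5421026 / 2216915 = 2.45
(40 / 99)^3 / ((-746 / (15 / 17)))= -0.00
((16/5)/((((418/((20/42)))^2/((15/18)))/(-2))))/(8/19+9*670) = -200/174248904753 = -0.00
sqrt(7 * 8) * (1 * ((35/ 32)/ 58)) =0.14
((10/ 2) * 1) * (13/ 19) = 65/ 19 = 3.42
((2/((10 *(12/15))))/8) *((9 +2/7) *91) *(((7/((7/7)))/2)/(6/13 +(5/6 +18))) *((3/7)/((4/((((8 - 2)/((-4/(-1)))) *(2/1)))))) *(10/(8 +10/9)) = 2669355/1579648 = 1.69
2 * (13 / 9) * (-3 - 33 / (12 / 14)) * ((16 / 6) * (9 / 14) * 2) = -8632 / 21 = -411.05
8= 8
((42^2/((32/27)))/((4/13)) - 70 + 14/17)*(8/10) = 518763/136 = 3814.43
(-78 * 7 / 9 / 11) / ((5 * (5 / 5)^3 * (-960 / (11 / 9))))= 91 / 64800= 0.00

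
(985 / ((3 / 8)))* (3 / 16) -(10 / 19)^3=6754115 / 13718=492.35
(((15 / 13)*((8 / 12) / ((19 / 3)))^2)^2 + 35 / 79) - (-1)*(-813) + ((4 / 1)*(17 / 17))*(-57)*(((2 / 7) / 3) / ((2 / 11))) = -11351031652812 / 12179409697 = -931.99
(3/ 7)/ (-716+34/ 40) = -60/ 100121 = -0.00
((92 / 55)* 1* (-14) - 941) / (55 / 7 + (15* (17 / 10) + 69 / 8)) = -2970408 / 129305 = -22.97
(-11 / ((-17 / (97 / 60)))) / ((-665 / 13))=-13871 / 678300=-0.02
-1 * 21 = -21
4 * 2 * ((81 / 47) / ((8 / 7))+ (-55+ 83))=11095 / 47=236.06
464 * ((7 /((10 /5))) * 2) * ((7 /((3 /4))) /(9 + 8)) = 90944 /51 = 1783.22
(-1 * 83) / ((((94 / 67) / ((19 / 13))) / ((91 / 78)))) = -739613 / 7332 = -100.87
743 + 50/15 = 2239/3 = 746.33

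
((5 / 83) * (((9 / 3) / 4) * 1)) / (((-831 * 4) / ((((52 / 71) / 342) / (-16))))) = 65 / 35729117568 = 0.00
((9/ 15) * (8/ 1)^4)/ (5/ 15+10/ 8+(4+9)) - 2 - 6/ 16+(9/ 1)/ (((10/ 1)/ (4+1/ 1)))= 1194523/ 7000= 170.65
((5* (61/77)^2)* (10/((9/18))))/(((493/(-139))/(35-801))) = 39618975400/2922997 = 13554.23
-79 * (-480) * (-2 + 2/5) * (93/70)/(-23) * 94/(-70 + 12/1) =-132598656/23345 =-5679.96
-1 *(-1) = 1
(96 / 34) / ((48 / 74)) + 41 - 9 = 618 / 17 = 36.35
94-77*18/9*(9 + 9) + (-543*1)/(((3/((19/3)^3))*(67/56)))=-74367326/1809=-41109.63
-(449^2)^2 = -40642963201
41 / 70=0.59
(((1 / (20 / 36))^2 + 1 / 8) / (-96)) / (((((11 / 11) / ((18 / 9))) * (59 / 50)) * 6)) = -673 / 67968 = -0.01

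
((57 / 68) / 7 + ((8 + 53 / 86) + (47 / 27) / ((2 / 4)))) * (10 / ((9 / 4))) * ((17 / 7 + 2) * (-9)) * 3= -2093068850 / 322371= -6492.73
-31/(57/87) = -899/19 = -47.32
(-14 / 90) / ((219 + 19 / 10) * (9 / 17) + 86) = -238 / 310509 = -0.00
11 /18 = 0.61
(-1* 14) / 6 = -7 / 3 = -2.33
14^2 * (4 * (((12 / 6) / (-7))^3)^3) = -8192 / 823543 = -0.01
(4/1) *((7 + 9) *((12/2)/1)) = 384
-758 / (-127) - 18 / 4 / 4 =4921 / 1016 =4.84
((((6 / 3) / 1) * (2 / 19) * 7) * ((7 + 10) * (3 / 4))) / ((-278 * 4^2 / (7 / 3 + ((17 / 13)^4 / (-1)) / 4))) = -65348255 / 9654988928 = -0.01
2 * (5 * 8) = 80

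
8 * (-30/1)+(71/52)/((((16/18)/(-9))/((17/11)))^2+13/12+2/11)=-328901904291/1376594921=-238.92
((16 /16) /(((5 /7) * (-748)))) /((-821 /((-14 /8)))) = -49 /12282160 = -0.00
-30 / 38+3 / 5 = -18 / 95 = -0.19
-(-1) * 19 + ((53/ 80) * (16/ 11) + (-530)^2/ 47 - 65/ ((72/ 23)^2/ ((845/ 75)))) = 238068879907/ 40201920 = 5921.83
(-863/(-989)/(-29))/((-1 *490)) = 863/14053690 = 0.00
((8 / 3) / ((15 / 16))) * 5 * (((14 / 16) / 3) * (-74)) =-8288 / 27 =-306.96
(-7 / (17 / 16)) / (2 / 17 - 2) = 7 / 2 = 3.50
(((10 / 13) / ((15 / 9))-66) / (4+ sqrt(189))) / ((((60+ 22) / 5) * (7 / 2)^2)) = 34080 / 4518241-25560 * sqrt(21) / 4518241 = -0.02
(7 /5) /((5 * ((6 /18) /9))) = 189 /25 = 7.56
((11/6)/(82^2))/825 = 1/3025800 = 0.00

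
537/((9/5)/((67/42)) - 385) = -179895/128597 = -1.40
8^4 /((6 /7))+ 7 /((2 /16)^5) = 702464 /3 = 234154.67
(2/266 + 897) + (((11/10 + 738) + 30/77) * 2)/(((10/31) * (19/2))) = 50459667/36575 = 1379.62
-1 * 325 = -325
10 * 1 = 10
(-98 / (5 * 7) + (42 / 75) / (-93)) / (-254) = 3262 / 295275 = 0.01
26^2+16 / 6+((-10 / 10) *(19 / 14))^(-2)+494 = 1173.21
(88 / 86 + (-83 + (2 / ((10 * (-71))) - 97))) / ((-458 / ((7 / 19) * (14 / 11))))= 0.18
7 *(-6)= -42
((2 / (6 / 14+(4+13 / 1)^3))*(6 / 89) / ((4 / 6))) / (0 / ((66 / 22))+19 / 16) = 1008 / 29080127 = 0.00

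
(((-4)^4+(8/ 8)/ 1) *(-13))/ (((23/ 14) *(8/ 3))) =-70161/ 92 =-762.62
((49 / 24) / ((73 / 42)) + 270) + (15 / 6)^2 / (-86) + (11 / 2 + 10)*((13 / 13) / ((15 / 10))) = 21202211 / 75336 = 281.44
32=32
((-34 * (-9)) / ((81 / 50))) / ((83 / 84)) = 47600 / 249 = 191.16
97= 97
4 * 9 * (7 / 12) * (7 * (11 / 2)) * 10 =8085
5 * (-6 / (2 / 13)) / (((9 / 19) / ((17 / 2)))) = -20995 / 6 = -3499.17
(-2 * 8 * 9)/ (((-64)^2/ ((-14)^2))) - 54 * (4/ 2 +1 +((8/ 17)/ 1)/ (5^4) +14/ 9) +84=-114873273/ 680000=-168.93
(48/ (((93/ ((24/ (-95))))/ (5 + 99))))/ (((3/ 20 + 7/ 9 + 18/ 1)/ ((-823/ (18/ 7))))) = 460142592/ 2006723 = 229.30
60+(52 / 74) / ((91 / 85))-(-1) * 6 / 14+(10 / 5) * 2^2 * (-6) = 3389 / 259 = 13.08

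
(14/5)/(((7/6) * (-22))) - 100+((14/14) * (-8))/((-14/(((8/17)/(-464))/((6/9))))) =-19001371/189805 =-100.11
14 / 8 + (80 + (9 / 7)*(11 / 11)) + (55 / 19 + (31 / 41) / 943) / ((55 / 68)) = 97986502191 / 1131279380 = 86.62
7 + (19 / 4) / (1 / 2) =33 / 2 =16.50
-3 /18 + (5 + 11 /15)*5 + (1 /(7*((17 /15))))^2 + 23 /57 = 46686145 /1614354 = 28.92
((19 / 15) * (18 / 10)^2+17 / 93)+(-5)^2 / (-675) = 444631 / 104625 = 4.25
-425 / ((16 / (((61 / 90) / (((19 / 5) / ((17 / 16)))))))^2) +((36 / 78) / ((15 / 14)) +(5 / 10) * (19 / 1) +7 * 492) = 1720884134419247 / 498247925760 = 3453.87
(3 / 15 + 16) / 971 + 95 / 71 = 466976 / 344705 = 1.35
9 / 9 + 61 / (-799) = 738 / 799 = 0.92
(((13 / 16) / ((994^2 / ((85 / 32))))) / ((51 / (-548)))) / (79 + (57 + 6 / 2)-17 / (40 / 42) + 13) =-44525 / 254486456448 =-0.00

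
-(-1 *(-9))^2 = -81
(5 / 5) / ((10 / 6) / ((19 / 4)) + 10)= 0.10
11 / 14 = 0.79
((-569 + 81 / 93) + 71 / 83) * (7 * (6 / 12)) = -10217165 / 5146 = -1985.46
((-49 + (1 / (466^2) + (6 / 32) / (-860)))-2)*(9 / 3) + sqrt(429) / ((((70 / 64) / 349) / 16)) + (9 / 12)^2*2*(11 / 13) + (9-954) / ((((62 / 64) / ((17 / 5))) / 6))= -6036584420437203 / 301047705920 + 178688*sqrt(429) / 35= 85692.14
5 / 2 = 2.50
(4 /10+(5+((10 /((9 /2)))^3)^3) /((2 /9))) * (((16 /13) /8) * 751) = 1929963132030859 /2798036865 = 689756.15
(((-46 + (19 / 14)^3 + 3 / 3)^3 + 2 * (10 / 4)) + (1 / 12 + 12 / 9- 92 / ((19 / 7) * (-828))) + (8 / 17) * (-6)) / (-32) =2398.87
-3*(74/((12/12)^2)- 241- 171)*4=4056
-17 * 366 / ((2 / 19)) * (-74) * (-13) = -56862858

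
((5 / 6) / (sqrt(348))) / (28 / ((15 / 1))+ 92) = 25 * sqrt(87) / 489984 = 0.00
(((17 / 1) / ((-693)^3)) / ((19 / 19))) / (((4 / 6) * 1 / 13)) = -0.00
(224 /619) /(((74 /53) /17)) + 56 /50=3164084 /572575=5.53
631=631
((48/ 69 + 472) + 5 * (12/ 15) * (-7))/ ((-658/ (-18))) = 92052/ 7567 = 12.16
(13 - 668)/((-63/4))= 2620/63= 41.59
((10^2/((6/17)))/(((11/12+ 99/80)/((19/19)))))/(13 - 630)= -68000/318989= -0.21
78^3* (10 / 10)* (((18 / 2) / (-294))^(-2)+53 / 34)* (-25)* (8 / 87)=-574758048800 / 493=-1165837827.18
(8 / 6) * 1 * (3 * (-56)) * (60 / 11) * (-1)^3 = 13440 / 11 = 1221.82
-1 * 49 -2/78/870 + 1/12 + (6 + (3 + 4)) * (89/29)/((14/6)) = -15114269/475020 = -31.82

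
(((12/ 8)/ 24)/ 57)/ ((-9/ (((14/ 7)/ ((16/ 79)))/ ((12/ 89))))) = -7031/ 787968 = -0.01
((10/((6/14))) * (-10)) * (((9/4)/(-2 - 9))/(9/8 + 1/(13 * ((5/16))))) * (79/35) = 616200/7843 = 78.57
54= 54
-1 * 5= -5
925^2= 855625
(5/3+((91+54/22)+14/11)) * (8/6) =12724/99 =128.53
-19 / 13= -1.46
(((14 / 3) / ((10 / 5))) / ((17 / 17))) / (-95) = -7 / 285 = -0.02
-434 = -434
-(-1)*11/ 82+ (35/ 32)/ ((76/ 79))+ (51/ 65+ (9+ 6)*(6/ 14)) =384921939/ 45368960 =8.48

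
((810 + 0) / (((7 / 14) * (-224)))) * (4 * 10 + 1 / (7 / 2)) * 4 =-57105 / 49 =-1165.41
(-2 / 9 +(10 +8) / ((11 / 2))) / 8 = 151 / 396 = 0.38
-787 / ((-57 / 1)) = 787 / 57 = 13.81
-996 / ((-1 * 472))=249 / 118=2.11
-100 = -100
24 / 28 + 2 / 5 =44 / 35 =1.26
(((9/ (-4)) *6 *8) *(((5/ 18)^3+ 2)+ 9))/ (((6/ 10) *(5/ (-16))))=514216/ 81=6348.35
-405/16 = -25.31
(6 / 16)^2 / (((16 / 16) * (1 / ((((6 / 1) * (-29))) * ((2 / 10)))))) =-4.89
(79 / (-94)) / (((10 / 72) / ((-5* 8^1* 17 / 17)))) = 11376 / 47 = 242.04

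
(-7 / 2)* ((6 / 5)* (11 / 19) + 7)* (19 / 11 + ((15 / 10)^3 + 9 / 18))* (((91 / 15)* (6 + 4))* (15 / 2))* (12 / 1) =-688691913 / 836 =-823794.15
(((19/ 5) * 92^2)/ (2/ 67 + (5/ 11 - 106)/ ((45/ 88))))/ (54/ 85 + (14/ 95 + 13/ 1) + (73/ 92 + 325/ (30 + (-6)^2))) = -26414862635040/ 3305058338803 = -7.99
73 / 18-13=-8.94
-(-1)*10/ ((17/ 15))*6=900/ 17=52.94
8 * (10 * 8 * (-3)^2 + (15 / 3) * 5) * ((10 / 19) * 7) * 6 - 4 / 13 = 32541524 / 247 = 131747.06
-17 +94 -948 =-871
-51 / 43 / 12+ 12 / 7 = 1945 / 1204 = 1.62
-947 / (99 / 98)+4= -92410 / 99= -933.43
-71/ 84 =-0.85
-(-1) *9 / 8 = 9 / 8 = 1.12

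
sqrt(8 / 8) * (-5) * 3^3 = -135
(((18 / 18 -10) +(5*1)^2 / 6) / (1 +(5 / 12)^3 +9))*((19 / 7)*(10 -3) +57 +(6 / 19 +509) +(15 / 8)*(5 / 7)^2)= -4558685508 / 16204055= -281.33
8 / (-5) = -8 / 5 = -1.60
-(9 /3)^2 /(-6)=3 /2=1.50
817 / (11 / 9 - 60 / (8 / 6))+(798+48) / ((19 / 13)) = 4193505 / 7486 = 560.18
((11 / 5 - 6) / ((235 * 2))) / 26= -19 / 61100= -0.00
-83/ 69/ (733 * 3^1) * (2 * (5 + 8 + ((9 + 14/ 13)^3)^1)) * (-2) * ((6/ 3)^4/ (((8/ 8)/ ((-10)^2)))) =403119180800/ 111117669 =3627.86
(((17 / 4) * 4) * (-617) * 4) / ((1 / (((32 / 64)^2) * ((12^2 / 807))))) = -503472 / 269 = -1871.64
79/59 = 1.34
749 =749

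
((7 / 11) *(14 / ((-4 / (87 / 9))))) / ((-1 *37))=0.58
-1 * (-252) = 252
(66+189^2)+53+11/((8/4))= 71691/2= 35845.50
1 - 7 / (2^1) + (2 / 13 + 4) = 43 / 26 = 1.65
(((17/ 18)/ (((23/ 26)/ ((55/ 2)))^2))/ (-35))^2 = 3021217567225/ 4442755716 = 680.03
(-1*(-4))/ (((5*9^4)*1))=4/ 32805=0.00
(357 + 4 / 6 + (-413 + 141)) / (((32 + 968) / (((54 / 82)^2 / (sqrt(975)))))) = 20817 * sqrt(39) / 109265000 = 0.00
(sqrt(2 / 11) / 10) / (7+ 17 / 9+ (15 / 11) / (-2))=9*sqrt(22) / 8125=0.01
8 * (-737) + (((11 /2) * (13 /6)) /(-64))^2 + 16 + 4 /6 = -5879.30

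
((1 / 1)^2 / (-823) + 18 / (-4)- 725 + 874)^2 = 56570244025 / 2709316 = 20879.90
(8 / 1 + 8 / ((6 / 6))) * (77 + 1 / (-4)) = 1228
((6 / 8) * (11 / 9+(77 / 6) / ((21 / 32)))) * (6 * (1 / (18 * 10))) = 187 / 360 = 0.52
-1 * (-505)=505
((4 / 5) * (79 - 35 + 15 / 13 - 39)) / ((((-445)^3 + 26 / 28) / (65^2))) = -291200 / 1233695737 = -0.00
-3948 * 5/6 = -3290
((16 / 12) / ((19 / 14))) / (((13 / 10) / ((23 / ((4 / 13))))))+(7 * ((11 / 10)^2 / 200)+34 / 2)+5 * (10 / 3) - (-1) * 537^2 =109614496093 / 380000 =288459.20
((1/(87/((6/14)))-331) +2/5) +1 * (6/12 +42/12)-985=-1331269/1015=-1311.60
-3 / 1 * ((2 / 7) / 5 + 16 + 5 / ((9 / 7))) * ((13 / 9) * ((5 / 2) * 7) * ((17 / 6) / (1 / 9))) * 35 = -48599005 / 36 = -1349972.36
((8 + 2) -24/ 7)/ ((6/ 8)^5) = 47104/ 1701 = 27.69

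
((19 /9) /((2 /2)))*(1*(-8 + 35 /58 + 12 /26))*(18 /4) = -99351 /1508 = -65.88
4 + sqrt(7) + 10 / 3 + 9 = sqrt(7) + 49 / 3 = 18.98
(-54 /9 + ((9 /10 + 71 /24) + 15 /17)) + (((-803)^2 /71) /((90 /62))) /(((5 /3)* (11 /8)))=658729879 /241400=2728.79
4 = 4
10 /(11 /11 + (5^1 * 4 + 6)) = 10 /27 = 0.37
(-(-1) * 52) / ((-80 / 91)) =-59.15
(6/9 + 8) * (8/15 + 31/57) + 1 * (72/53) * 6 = 792406/45315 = 17.49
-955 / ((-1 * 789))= 955 / 789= 1.21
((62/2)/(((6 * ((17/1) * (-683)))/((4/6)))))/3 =-31/313497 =-0.00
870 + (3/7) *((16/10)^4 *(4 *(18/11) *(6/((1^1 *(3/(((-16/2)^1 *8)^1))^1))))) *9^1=-977347122/48125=-20308.51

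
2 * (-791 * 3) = -4746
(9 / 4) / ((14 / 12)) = 27 / 14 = 1.93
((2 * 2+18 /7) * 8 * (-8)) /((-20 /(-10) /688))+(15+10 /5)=-1012617 /7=-144659.57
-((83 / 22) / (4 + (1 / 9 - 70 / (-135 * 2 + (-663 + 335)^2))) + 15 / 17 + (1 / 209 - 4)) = 30961652663 / 14105367364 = 2.20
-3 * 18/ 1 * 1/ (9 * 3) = -2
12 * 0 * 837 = 0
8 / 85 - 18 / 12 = -1.41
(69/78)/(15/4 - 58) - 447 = -1261033/2821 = -447.02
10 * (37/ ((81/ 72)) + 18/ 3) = 3500/ 9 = 388.89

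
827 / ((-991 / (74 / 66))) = -30599 / 32703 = -0.94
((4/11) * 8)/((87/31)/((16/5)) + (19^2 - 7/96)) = 95232/11844019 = 0.01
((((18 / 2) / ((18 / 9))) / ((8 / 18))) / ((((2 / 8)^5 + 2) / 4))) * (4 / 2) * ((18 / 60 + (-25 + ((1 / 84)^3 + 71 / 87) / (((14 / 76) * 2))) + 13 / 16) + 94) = 696190360048 / 237783035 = 2927.84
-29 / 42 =-0.69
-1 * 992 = -992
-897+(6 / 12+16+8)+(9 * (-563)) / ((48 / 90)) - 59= -10432.12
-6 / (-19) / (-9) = -2 / 57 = -0.04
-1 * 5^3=-125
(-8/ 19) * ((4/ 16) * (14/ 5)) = -28/ 95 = -0.29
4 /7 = 0.57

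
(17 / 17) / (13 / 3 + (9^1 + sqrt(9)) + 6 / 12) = 6 / 101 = 0.06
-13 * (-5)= 65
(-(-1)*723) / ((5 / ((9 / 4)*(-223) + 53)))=-259557 / 4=-64889.25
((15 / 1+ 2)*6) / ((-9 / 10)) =-340 / 3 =-113.33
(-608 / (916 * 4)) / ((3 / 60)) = -760 / 229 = -3.32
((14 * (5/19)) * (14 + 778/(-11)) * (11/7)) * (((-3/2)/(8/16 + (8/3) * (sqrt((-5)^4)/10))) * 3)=168480/817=206.22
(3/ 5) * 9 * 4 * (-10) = -216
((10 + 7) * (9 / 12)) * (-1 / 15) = -17 / 20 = -0.85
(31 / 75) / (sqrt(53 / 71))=31 * sqrt(3763) / 3975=0.48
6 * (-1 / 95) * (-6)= 36 / 95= 0.38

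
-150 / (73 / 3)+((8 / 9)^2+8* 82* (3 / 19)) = 11033002 / 112347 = 98.20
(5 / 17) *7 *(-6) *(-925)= 194250 / 17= 11426.47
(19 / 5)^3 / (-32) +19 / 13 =-13167 / 52000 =-0.25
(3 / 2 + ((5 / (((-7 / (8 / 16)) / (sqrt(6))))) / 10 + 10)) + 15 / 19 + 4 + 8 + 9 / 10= 25.10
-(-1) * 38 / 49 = 38 / 49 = 0.78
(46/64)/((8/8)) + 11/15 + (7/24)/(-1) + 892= 428717/480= 893.16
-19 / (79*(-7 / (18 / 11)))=342 / 6083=0.06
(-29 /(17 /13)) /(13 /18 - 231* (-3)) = -6786 /212279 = -0.03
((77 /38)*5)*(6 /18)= 385 /114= 3.38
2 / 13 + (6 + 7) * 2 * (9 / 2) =117.15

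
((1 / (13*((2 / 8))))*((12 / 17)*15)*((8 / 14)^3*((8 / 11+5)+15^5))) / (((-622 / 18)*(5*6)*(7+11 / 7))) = -566051328 / 10895885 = -51.95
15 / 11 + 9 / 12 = 93 / 44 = 2.11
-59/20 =-2.95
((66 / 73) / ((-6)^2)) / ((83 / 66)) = 121 / 6059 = 0.02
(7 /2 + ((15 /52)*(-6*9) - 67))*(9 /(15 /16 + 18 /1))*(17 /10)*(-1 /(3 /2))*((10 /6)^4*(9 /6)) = 17476000 /35451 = 492.96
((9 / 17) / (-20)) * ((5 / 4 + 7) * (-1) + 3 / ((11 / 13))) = 1863 / 14960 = 0.12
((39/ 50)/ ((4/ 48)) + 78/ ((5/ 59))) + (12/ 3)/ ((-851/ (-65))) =19787144/ 21275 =930.07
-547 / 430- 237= -102457 / 430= -238.27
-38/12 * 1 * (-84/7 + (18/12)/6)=893/24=37.21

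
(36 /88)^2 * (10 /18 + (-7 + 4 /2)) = -90 /121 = -0.74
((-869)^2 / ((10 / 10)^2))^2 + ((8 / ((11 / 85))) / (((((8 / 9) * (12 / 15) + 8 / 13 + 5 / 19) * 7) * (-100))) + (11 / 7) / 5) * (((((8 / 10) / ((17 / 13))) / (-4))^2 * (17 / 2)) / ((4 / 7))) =1884224658701281309591 / 3304103000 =570268135921.09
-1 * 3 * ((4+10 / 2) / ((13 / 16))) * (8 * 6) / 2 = -10368 / 13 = -797.54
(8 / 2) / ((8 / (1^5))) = 1 / 2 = 0.50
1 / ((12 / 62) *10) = 31 / 60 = 0.52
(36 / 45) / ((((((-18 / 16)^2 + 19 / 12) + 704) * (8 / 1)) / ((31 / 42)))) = 496 / 4750025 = 0.00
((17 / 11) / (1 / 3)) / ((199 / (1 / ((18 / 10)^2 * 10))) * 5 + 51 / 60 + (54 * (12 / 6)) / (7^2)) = 49980 / 347558563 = 0.00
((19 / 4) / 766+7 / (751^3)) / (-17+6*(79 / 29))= -0.01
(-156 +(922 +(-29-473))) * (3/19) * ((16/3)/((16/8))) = 2112/19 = 111.16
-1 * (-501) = 501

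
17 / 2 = 8.50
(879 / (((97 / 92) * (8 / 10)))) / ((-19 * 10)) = -20217 / 3686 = -5.48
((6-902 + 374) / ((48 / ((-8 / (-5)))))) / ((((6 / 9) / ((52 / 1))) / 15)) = -20358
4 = 4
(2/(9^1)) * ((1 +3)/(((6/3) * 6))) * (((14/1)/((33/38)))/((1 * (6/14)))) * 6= 14896/891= 16.72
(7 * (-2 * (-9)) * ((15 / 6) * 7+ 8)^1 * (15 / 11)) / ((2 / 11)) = 48195 / 2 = 24097.50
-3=-3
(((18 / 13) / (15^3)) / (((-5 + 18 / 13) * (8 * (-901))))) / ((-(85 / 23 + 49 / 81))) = -621 / 169642082000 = -0.00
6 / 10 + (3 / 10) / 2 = 3 / 4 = 0.75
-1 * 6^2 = -36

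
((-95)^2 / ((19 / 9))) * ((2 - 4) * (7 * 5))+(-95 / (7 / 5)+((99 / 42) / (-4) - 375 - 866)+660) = -16794369 / 56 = -299899.45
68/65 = 1.05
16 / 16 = 1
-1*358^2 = -128164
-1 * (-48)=48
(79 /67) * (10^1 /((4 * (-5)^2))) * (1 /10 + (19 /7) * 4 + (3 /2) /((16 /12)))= 267257 /187600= 1.42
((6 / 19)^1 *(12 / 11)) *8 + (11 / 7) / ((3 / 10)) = 35086 / 4389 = 7.99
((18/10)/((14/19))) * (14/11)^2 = 2394/605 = 3.96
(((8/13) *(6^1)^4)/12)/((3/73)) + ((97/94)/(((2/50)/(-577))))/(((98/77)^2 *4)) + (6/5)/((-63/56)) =-9789272083/14370720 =-681.20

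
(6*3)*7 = 126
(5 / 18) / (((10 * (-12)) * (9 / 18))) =-1 / 216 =-0.00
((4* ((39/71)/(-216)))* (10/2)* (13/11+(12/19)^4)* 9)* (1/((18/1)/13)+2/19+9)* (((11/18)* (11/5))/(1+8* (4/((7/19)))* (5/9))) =-6467206855109/39277209527064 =-0.16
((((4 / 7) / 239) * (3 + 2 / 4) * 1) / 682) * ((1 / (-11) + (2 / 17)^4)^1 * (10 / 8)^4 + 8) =1829470463 / 19168168388864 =0.00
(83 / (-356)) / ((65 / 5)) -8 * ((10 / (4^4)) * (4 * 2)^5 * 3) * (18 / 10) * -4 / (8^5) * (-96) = -2999027 / 4628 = -648.02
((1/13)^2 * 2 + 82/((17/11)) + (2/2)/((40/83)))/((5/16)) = 176.47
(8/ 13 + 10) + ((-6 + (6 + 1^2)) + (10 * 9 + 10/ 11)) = 14661/ 143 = 102.52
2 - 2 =0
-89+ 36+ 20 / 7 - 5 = -386 / 7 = -55.14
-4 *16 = -64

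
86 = 86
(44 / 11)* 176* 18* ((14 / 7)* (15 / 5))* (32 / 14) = 1216512 / 7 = 173787.43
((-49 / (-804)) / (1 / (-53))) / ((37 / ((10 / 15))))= -2597 / 44622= -0.06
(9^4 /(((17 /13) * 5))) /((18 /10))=9477 /17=557.47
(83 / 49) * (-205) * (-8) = 2777.96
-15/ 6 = -5/ 2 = -2.50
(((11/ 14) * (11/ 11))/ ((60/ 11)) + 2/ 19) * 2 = 3979/ 7980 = 0.50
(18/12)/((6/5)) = 5/4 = 1.25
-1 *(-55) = 55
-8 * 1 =-8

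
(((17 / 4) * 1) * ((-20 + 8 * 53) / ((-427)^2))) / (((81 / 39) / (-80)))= -1785680 / 4922883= -0.36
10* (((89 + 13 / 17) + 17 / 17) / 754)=7715 / 6409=1.20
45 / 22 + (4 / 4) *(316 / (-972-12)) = 2333 / 1353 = 1.72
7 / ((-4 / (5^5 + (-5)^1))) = -5460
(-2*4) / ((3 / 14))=-112 / 3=-37.33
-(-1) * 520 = 520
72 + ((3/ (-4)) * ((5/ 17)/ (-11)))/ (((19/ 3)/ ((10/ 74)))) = 37860993/ 525844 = 72.00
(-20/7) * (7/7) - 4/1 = -48/7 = -6.86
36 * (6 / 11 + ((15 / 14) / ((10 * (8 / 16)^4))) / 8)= 2106 / 77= 27.35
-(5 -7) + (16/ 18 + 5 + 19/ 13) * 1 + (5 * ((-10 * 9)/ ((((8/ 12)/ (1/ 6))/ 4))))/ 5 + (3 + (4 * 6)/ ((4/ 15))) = 1445/ 117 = 12.35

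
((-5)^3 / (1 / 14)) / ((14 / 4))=-500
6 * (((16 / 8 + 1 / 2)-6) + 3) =-3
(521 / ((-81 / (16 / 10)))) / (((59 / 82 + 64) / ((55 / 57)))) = -3759536 / 24502419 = -0.15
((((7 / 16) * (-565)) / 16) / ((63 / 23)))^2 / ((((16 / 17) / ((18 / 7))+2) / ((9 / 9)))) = 2870790425 / 213516288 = 13.45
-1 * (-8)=8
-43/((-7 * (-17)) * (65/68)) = -172/455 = -0.38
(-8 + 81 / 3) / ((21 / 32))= 608 / 21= 28.95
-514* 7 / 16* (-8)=1799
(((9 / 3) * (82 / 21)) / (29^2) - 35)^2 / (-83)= -14.75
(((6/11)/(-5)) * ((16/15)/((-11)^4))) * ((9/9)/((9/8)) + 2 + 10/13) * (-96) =438272/157024725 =0.00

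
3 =3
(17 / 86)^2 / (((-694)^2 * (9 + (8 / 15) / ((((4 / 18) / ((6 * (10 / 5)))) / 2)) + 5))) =1445 / 1275260388448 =0.00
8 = 8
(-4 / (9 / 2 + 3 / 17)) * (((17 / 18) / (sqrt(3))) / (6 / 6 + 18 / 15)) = -5780 * sqrt(3) / 47223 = -0.21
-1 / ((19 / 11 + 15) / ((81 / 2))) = -891 / 368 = -2.42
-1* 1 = -1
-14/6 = -7/3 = -2.33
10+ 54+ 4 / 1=68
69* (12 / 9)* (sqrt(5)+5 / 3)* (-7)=-644* sqrt(5)-3220 / 3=-2513.36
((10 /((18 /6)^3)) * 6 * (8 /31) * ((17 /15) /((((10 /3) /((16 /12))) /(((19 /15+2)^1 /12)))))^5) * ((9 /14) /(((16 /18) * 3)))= 57296351374199 /14479691308593750000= 0.00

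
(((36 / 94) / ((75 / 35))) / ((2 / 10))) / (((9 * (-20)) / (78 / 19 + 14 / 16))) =-5299 / 214320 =-0.02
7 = 7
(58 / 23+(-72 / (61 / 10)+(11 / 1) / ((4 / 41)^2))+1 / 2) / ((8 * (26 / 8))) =25745745 / 583648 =44.11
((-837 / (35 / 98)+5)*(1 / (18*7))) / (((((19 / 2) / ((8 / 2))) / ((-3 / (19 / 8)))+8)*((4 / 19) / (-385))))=19550696 / 3525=5546.30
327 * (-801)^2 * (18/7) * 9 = 33988171374/7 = 4855453053.43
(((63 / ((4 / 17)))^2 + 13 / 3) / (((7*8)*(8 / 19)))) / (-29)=-65385289 / 623616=-104.85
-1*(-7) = 7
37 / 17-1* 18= -269 / 17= -15.82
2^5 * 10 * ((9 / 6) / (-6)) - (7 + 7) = -94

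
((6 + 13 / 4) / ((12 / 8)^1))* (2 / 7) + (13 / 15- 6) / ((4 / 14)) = -3403 / 210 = -16.20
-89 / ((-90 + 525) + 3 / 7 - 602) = 623 / 1166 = 0.53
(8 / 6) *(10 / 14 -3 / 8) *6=19 / 7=2.71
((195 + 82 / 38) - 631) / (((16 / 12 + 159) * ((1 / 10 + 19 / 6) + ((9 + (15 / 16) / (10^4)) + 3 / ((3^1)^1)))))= -2373984000 / 11639512651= -0.20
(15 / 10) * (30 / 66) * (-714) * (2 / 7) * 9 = -13770 / 11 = -1251.82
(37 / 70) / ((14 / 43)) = 1591 / 980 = 1.62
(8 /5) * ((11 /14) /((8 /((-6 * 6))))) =-198 /35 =-5.66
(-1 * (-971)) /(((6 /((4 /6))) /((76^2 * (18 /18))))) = 5608496 /9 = 623166.22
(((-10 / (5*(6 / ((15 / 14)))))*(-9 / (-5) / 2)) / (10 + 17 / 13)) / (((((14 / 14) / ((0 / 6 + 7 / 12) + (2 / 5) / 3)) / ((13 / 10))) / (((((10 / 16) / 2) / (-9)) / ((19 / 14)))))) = 7267 / 10725120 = 0.00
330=330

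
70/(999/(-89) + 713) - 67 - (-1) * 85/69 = -141502267/2154801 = -65.67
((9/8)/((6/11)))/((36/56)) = 77/24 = 3.21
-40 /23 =-1.74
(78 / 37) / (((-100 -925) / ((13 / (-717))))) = 338 / 9064075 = 0.00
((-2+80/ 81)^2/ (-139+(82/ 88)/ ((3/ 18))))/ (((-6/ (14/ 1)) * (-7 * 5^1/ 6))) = -0.00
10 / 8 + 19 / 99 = 571 / 396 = 1.44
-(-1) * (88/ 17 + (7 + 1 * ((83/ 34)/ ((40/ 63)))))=16.02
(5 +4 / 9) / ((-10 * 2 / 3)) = -49 / 60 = -0.82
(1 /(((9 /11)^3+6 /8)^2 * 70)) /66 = 644204 /5012099505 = 0.00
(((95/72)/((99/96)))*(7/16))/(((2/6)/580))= 96425/99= 973.99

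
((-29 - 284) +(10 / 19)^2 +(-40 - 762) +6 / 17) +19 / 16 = -109305621 / 98192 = -1113.18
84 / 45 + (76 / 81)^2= 90116 / 32805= 2.75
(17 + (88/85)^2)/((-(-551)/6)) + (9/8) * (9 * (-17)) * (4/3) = -1825700697/7961950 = -229.30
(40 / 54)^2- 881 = -641849 / 729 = -880.45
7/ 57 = 0.12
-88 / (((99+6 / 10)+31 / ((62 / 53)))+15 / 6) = -440 / 643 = -0.68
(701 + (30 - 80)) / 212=651 / 212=3.07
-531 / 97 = -5.47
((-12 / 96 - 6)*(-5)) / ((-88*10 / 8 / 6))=-147 / 88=-1.67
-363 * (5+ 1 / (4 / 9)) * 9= -23685.75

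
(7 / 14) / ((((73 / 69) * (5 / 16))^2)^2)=742756220928 / 17748900625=41.85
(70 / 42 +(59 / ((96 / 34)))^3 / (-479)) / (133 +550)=-920737747 / 36180946944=-0.03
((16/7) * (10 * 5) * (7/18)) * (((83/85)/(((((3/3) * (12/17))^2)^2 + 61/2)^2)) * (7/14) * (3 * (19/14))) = 51768326985680/554002992480189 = 0.09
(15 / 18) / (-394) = -5 / 2364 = -0.00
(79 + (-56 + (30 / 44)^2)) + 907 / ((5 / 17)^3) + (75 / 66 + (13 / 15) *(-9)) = 2157764519 / 60500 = 35665.53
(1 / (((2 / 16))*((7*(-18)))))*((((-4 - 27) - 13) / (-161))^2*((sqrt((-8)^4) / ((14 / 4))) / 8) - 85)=20522692 / 3810387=5.39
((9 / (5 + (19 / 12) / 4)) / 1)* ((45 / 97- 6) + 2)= -21168 / 3589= -5.90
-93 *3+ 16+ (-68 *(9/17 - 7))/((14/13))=1019/7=145.57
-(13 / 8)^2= -169 / 64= -2.64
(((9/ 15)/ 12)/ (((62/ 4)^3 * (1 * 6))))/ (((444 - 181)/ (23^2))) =529/ 117525495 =0.00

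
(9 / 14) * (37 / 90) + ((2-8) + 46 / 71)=-50573 / 9940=-5.09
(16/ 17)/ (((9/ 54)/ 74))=417.88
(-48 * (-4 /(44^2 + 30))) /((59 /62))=5952 /57997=0.10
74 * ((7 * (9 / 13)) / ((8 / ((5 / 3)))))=3885 / 52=74.71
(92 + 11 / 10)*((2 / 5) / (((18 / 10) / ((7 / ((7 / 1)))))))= 931 / 45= 20.69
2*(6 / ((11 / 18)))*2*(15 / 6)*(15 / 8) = 2025 / 11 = 184.09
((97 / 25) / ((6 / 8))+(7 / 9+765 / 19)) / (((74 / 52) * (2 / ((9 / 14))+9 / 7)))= 35957012 / 4868275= 7.39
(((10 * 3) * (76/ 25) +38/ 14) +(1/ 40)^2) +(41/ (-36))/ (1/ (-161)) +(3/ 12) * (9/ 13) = 363569299/ 1310400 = 277.45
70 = 70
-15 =-15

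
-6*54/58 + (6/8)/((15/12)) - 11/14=-11717/2030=-5.77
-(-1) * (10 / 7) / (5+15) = 0.07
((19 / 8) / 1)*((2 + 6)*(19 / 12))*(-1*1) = -361 / 12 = -30.08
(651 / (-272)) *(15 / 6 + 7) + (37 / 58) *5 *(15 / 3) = -107101 / 15776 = -6.79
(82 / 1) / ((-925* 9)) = -82 / 8325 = -0.01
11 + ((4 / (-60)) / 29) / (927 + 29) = 4574459 / 415860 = 11.00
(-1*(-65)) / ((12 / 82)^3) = 20740.12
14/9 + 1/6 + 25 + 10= 661/18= 36.72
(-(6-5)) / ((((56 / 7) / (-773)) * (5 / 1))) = 773 / 40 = 19.32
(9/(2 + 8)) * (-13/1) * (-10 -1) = 1287/10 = 128.70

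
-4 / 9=-0.44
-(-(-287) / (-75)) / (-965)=-287 / 72375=-0.00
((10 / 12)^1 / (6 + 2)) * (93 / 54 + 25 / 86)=3895 / 18576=0.21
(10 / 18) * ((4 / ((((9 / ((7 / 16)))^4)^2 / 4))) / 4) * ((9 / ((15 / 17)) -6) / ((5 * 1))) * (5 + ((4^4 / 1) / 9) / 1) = 12146435707 / 6239843737707479040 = 0.00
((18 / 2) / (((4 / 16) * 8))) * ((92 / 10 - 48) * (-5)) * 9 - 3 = 7854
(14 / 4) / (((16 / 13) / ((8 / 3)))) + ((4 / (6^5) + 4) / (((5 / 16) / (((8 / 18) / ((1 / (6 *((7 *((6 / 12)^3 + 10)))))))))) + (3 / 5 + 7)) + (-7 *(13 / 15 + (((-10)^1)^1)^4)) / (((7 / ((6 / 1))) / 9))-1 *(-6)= -96769099 / 180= -537606.11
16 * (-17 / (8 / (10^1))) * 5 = -1700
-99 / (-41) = 99 / 41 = 2.41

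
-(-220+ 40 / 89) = 19540 / 89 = 219.55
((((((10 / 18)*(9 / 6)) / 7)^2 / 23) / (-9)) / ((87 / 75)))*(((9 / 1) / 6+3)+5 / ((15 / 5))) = -23125 / 63535752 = -0.00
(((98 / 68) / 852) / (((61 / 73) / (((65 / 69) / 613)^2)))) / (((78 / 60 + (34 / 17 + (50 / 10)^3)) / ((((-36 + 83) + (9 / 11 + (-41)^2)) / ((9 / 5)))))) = 798334980625 / 22307804161597042308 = 0.00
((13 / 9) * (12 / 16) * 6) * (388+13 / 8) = 40521 / 16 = 2532.56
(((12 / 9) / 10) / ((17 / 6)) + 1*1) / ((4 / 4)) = 89 / 85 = 1.05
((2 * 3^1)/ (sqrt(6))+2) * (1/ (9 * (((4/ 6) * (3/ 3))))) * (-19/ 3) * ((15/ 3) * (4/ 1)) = -190 * sqrt(6)/ 9 - 380/ 9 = -93.93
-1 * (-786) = 786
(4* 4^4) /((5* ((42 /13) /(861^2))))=234963456 /5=46992691.20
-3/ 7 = -0.43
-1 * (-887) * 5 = 4435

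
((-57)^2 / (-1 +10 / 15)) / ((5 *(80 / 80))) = -9747 / 5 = -1949.40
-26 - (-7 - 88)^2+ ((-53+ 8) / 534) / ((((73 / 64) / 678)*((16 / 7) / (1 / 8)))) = -9053.74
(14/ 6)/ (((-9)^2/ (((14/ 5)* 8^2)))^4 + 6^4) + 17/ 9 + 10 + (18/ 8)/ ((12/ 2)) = 245897564605472897/ 20047594533456024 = 12.27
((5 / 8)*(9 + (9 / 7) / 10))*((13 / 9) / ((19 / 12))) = 5.20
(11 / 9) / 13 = 11 / 117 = 0.09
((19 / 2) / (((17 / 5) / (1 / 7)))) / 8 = 0.05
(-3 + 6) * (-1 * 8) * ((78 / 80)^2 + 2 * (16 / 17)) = -231171 / 3400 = -67.99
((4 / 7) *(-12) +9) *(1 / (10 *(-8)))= -3 / 112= -0.03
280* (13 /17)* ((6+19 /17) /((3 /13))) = 5725720 /867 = 6604.06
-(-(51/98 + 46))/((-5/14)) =-4559/35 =-130.26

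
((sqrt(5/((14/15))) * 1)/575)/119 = sqrt(42)/191590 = 0.00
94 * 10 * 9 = 8460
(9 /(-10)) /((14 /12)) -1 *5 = -202 /35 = -5.77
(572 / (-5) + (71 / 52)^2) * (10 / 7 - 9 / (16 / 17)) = 1386071013 / 1514240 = 915.36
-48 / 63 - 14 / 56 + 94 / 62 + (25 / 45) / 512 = 505277 / 999936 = 0.51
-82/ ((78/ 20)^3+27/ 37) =-3034000/ 2221803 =-1.37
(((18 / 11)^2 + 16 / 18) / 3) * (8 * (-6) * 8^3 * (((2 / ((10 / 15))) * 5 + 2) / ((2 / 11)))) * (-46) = 12440731648 / 99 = 125663956.04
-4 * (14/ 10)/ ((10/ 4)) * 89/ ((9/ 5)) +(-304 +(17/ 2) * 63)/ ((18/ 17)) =6473/ 60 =107.88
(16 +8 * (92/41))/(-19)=-1392/779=-1.79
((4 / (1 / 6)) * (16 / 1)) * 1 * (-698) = -268032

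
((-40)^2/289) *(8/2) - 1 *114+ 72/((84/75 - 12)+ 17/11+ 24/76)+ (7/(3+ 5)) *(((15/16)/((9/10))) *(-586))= -828817297393/1307380512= -633.95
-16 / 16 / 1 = -1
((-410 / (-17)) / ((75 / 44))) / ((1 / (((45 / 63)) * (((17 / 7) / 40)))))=451 / 735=0.61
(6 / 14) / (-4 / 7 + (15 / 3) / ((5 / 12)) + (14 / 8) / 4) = 16 / 443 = 0.04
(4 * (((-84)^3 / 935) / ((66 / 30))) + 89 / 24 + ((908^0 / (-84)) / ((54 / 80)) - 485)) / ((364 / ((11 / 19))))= -15244902859 / 5866372512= -2.60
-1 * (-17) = 17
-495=-495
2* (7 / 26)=7 / 13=0.54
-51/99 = -0.52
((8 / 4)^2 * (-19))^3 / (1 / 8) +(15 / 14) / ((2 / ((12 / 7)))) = -172078547 / 49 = -3511807.08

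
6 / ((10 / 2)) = 6 / 5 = 1.20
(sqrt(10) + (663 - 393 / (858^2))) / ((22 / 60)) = 30 * sqrt(10) / 11 + 813460565 / 449878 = 1816.80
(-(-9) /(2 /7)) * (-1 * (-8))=252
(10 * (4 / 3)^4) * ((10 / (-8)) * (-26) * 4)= 332800 / 81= 4108.64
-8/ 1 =-8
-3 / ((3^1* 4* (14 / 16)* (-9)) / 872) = 1744 / 63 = 27.68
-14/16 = -0.88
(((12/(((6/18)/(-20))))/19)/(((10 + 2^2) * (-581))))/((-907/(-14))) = 720/10012373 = 0.00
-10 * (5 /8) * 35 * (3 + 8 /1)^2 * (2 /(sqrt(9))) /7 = -15125 /6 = -2520.83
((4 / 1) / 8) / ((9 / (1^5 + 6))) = 7 / 18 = 0.39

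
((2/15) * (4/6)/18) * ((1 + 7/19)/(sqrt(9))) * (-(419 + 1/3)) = -65416/69255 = -0.94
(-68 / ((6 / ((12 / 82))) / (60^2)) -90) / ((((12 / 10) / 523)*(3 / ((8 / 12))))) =-72200150 / 123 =-586993.09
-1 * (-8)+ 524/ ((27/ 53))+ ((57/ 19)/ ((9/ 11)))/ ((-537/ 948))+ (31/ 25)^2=3116249513/ 3020625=1031.66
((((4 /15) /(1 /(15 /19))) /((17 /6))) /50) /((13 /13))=12 /8075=0.00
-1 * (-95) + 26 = 121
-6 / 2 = -3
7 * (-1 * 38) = -266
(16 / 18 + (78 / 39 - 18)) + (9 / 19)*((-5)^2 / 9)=-2359 / 171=-13.80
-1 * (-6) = 6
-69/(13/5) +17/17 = -332/13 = -25.54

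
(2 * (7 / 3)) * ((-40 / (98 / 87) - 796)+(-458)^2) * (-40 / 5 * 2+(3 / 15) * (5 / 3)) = -320781016 / 21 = -15275286.48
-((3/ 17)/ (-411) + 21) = -48908/ 2329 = -21.00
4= 4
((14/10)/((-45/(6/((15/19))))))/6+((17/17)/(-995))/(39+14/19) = -3999082/101415375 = -0.04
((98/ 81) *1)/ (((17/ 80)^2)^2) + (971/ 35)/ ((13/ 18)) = 1944648583078/ 3078166455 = 631.76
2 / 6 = 1 / 3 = 0.33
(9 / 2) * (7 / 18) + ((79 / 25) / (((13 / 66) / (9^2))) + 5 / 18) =15227749 / 11700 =1301.52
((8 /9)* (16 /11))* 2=256 /99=2.59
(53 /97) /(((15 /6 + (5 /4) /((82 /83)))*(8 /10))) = 4346 /23959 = 0.18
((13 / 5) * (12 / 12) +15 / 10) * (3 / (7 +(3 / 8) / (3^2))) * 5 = 1476 / 169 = 8.73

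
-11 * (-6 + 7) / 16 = -11 / 16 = -0.69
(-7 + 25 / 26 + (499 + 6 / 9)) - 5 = 38113 / 78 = 488.63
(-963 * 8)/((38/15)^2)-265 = -529015/361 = -1465.42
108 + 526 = 634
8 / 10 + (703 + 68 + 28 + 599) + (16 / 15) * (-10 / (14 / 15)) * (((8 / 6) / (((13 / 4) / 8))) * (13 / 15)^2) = 1295242 / 945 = 1370.63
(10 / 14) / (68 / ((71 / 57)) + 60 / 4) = 355 / 34587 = 0.01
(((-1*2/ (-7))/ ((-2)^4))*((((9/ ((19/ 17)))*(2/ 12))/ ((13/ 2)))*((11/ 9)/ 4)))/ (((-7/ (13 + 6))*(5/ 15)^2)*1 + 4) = 561/ 1971424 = 0.00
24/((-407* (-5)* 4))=6/2035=0.00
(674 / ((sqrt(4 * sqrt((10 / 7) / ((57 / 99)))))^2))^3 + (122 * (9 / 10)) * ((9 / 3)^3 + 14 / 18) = 3050 + 5090276149 * sqrt(43890) / 871200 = 1227120.04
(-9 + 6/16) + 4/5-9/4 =-403/40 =-10.08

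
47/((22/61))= 130.32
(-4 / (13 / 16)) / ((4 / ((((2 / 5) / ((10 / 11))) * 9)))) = -1584 / 325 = -4.87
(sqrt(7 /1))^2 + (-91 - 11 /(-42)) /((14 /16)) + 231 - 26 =15920 /147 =108.30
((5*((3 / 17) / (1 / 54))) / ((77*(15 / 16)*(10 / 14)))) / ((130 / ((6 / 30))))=432 / 303875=0.00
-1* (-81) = 81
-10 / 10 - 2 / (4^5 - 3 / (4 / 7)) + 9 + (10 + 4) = 89642 / 4075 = 22.00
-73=-73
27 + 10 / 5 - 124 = -95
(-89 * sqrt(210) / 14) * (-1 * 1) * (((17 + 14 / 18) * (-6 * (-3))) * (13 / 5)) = 37024 * sqrt(210) / 7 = 76646.96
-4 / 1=-4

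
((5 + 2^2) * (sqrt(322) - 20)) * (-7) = 1260 - 63 * sqrt(322) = 129.51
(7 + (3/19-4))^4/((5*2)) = 1296000/130321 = 9.94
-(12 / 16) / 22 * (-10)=15 / 44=0.34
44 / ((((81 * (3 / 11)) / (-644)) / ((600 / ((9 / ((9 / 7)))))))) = -8905600 / 81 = -109945.68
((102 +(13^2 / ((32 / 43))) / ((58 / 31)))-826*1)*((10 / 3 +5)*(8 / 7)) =-3994525 / 696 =-5739.26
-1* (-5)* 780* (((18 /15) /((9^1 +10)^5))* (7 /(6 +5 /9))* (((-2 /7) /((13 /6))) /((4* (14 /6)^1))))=-29160 /1022628887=-0.00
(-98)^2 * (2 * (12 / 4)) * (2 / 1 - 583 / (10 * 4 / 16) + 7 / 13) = -863956632 / 65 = -13291640.49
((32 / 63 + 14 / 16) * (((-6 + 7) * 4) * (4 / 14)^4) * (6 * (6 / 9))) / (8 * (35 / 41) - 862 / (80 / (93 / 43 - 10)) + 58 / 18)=1572878080 / 1008010295761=0.00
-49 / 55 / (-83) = 49 / 4565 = 0.01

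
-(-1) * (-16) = -16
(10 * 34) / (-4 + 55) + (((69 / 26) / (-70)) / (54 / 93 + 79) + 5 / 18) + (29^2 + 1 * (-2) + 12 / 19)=649983553361 / 767779740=846.58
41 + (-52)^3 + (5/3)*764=-417881/3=-139293.67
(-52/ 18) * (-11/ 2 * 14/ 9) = 2002/ 81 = 24.72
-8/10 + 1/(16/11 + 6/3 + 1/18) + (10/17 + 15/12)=62531/47260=1.32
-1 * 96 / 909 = -0.11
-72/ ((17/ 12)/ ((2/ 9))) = -192/ 17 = -11.29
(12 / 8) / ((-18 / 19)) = -19 / 12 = -1.58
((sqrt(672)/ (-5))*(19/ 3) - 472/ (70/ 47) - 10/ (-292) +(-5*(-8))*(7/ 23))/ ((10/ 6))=-107436333/ 587650 - 76*sqrt(42)/ 25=-202.53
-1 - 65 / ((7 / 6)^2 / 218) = -510169 / 49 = -10411.61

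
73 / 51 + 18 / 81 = 253 / 153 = 1.65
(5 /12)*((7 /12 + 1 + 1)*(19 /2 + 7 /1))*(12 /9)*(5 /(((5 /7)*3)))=55.25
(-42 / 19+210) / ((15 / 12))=15792 / 95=166.23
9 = 9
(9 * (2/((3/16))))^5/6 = 1358954496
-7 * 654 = -4578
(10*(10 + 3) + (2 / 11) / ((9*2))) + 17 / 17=131.01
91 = 91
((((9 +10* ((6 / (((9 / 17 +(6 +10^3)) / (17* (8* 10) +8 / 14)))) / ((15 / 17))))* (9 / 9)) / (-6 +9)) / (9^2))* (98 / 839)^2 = 0.01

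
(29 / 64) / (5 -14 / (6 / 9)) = -29 / 1024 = -0.03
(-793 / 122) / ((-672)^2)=-13 / 903168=-0.00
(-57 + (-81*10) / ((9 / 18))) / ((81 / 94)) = -52546 / 27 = -1946.15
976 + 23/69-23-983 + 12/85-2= -8039/255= -31.53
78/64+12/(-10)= 3/160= 0.02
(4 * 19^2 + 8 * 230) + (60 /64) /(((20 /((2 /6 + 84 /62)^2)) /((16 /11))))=416606617 /126852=3284.19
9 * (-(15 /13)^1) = -135 /13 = -10.38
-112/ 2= -56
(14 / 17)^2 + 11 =3375 / 289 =11.68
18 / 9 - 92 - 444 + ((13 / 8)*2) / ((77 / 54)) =-81885 / 154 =-531.72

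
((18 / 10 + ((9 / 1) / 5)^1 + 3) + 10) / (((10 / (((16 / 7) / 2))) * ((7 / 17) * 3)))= 5644 / 3675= 1.54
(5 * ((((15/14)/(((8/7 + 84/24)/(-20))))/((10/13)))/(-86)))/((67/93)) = 1395/2881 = 0.48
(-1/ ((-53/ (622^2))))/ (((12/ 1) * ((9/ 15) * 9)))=483605/ 4293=112.65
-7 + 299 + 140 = 432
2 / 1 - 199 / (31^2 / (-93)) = 659 / 31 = 21.26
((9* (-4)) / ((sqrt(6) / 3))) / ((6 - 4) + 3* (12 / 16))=-72* sqrt(6) / 17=-10.37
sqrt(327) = 18.08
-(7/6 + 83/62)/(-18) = 233/1674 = 0.14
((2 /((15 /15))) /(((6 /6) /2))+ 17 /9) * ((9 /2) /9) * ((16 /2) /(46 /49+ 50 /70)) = 10388 /729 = 14.25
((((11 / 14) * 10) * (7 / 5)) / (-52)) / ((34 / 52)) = -11 / 34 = -0.32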